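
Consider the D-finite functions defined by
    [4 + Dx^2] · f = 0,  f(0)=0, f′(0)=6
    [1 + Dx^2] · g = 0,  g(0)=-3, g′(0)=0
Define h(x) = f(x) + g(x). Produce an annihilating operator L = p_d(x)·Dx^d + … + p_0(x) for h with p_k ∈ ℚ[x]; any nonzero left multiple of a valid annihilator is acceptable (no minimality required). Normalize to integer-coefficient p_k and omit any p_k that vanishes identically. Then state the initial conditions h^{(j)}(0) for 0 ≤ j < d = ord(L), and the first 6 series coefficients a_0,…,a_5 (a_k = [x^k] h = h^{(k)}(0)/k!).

L = 4 + 5·Dx^2 + Dx^4  (order 4).
h: a_k = -3, 6, 3/2, -4, -1/8, 4/5, …
ICs: h(0) = -3, h′(0) = 6, h′′(0) = 3, h′′′(0) = -24.

f: a_k = 0, 6, 0, -4, 0, 4/5, …
g: a_k = -3, 0, 3/2, 0, -1/8, 0, …
f+g: L₀ = lclm(L_f,L_g), ord ≤ 2+2.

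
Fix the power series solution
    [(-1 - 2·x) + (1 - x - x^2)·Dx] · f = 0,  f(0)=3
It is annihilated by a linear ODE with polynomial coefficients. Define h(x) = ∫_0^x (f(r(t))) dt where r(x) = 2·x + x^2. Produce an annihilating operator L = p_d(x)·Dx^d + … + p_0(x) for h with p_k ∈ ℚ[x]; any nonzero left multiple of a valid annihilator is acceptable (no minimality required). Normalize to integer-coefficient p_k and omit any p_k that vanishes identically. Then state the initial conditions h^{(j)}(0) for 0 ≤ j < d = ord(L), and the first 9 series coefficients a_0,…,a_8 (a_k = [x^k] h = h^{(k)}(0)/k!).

f: a_k = 3, 3, 6, 9, 15, 24, 39, 63, 102, …
Substitute x→r, Dx→(1/r')Dx; clear ⇒ L₀.
h=∫₀ˣh₀: take L = L₀·Dx.
L = (2 + 10·x + 12·x^2 + 4·x^3)·Dx + (-1 + 2·x + 5·x^2 + 4·x^3 + x^4)·Dx^2  (order 2).
h: a_k = 0, 3, 3, 9, 24, 354/5, 217, 4785/7, 2199, …
ICs: h(0) = 0, h′(0) = 3.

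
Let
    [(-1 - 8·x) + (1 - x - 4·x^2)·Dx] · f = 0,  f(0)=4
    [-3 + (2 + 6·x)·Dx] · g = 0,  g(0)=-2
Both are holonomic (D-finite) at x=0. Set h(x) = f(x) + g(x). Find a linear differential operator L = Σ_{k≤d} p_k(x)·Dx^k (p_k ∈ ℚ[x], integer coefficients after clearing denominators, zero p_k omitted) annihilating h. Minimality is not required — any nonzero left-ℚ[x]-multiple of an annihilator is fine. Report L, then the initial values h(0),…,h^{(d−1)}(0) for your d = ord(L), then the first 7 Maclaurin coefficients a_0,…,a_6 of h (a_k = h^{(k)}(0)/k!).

L = (-69 - 387·x - 900·x^2 - 1440·x^3) + (49 + 318·x + 1257·x^2 + 3240·x^3 + 3600·x^4)·Dx + (2 - 46·x - 234·x^2 + 86·x^3 + 1440·x^4 + 1440·x^5)·Dx^2  (order 2).
h: a_k = 2, 1, 89/4, 261/8, 7829/64, 31579/128, 385997/512, …
ICs: h(0) = 2, h′(0) = 1.

f: a_k = 4, 4, 20, 36, 116, 260, 724, …
g: a_k = -2, -3, 9/4, -27/8, 405/64, -1701/128, 15309/512, …
Sum ⇒ L₀ = lclm(L_f,L_g) in ℚ(x)⟨Dx⟩.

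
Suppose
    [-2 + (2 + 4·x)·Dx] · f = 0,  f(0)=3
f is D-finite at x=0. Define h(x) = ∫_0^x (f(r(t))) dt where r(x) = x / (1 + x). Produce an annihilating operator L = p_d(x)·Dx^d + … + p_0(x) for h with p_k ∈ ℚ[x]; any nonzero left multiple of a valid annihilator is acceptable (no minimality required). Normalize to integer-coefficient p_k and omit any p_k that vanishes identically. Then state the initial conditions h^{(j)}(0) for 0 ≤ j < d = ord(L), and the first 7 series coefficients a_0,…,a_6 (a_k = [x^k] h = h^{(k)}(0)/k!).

f: a_k = 3, 3, -3/2, 3/2, -15/8, 21/8, -63/16, …
f∘r: x↦r, Dx↦Dx/r' in L_f ⇒ L₀.
Integrate: L := L₀·Dx.
L = -Dx + (1 + 4·x + 3·x^2)·Dx^2  (order 2).
h: a_k = 0, 3, 3/2, -3/2, 15/8, -111/40, 75/16, …
ICs: h(0) = 0, h′(0) = 3.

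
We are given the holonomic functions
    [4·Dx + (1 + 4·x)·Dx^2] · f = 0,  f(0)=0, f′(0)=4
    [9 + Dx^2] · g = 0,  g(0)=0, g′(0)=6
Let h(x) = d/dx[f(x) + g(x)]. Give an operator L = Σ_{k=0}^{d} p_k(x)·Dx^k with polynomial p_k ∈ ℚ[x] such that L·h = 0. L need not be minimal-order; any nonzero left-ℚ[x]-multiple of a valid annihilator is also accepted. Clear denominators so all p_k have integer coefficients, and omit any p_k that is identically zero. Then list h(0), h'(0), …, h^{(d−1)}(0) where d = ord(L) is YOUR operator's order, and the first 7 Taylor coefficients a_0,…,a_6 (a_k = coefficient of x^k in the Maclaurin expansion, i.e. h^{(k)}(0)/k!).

L = (3780 + 2592·x + 5184·x^2) + (369 + 2124·x + 3888·x^2 + 5184·x^3)·Dx + (420 + 288·x + 576·x^2)·Dx^2 + (41 + 236·x + 432·x^2 + 576·x^3)·Dx^3  (order 3).
h: a_k = 10, -16, 37, -256, 4177/4, -4096, 655117/40, …
ICs: h(0) = 10, h′(0) = -16, h′′(0) = 74.

f: a_k = 0, 4, -8, 64/3, -64, 1024/5, -2048/3, …
g: a_k = 0, 6, 0, -9, 0, 81/20, 0, …
f+g: L₀ = lclm(L_f,L_g), ord ≤ 2+2.
Derive L from L₀ (diff closure).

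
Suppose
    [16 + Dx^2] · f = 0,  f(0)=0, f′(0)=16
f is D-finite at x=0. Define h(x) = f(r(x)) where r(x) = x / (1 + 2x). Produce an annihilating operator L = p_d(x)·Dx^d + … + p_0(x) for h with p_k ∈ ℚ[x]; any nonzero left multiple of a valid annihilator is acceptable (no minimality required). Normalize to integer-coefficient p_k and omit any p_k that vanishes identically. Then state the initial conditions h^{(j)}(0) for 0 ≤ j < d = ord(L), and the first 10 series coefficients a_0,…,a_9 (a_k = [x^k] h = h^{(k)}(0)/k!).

f: a_k = 0, 16, 0, -128/3, 0, 512/15, 0, -4096/315, 0, 8192/2835, …
Substitute x→r, Dx→(1/r')Dx; clear ⇒ L₀.
L = 16 + (4 + 24·x + 48·x^2 + 32·x^3)·Dx + (1 + 8·x + 24·x^2 + 32·x^3 + 16·x^4)·Dx^2  (order 2).
h: a_k = 0, 16, -32, 64/3, 128, -11008/15, 2560, -2262016/315, 776192/45, -100888576/2835, …
ICs: h(0) = 0, h′(0) = 16.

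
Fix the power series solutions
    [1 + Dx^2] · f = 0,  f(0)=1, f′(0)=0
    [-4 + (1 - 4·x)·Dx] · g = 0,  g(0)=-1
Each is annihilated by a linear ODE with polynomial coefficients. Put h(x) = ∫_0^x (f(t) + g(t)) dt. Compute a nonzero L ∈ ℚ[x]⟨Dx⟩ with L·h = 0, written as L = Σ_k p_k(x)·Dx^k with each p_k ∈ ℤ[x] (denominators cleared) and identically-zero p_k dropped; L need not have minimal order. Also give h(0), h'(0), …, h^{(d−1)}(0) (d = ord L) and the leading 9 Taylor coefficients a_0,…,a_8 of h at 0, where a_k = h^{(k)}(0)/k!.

f: a_k = 1, 0, -1/2, 0, 1/24, 0, -1/720, 0, 1/40320, …
g: a_k = -1, -4, -16, -64, -256, -1024, -4096, -16384, -65536, …
h₀=f+g: left-lcm gives L₀, ord ≤ 3.
Integrate: L := L₀·Dx.
L = (-388 + 32·x - 64·x^2)·Dx + (33 - 140·x + 48·x^2 - 64·x^3)·Dx^2 + (-388 + 32·x - 64·x^2)·Dx^3 + (33 - 140·x + 48·x^2 - 64·x^3)·Dx^4  (order 4).
h: a_k = 0, 0, -2, -11/2, -16, -6143/120, -512/3, -421303/720, -2048, …
ICs: h(0) = 0, h′(0) = 0, h′′(0) = -4, h′′′(0) = -33.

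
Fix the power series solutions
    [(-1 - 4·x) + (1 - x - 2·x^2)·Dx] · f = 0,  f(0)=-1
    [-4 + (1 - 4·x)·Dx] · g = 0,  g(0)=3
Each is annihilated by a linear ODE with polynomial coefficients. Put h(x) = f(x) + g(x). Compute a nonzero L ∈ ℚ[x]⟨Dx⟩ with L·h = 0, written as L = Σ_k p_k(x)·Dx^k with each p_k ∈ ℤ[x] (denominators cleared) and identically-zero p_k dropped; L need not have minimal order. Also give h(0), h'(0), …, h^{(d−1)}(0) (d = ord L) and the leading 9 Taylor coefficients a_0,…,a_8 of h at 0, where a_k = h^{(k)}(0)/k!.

f: a_k = -1, -1, -3, -5, -11, -21, -43, -85, -171, …
g: a_k = 3, 12, 48, 192, 768, 3072, 12288, 49152, 196608, …
Sum ⇒ L₀ = lclm(L_f,L_g) in ℚ(x)⟨Dx⟩.
L = (-8 - 144·x + 96·x^2 - 128·x^3) + (26 - 28·x - 120·x^2 + 128·x^3 - 256·x^4)·Dx + (-3 + 19·x - 34·x^2 + 24·x^3 + 16·x^4 - 64·x^5)·Dx^2  (order 2).
h: a_k = 2, 11, 45, 187, 757, 3051, 12245, 49067, 196437, …
ICs: h(0) = 2, h′(0) = 11.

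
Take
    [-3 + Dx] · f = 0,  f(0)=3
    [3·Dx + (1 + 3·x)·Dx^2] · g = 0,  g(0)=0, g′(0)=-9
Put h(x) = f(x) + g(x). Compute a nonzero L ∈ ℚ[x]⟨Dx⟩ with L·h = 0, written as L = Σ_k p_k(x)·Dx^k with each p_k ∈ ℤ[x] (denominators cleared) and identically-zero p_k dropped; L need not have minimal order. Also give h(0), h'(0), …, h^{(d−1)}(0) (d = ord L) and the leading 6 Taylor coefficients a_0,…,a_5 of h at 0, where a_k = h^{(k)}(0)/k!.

L = (-27 - 27·x)·Dx + (3 - 18·x - 27·x^2)·Dx^2 + (2 + 9·x + 9·x^2)·Dx^3  (order 3).
h: a_k = 3, 0, 27, -27/2, 567/8, -5589/40, …
ICs: h(0) = 3, h′(0) = 0, h′′(0) = 54.

f: a_k = 3, 9, 27/2, 27/2, 81/8, 243/40, …
g: a_k = 0, -9, 27/2, -27, 243/4, -729/5, …
Weyl lclm of L_f,L_g ⇒ L₀ (ord ≤ 3).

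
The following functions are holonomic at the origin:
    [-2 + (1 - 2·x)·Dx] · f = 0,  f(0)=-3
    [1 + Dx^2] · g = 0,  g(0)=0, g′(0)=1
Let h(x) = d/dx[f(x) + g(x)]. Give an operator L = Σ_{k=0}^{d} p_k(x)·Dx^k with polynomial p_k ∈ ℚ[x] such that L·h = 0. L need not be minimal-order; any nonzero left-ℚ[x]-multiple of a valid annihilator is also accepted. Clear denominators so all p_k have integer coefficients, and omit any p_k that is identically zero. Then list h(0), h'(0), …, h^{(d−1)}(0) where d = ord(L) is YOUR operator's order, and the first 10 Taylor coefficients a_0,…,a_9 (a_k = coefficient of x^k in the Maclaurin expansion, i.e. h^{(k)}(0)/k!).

L = (196 - 16·x + 16·x^2) + (-25 + 54·x - 12·x^2 + 8·x^3)·Dx + (196 - 16·x + 16·x^2)·Dx^2 + (-25 + 54·x - 12·x^2 + 8·x^3)·Dx^3  (order 3).
h: a_k = -5, -24, -145/2, -192, -11519/24, -1152, -1935361/720, -6144, -557383679/40320, -30720, …
ICs: h(0) = -5, h′(0) = -24, h′′(0) = -145.

f: a_k = -3, -6, -12, -24, -48, -96, -192, -384, -768, -1536, …
g: a_k = 0, 1, 0, -1/6, 0, 1/120, 0, -1/5040, 0, 1/362880, …
Sum ⇒ L₀ = lclm(L_f,L_g) in ℚ(x)⟨Dx⟩.
h=h₀': d/dx-closure on L₀ ⇒ L.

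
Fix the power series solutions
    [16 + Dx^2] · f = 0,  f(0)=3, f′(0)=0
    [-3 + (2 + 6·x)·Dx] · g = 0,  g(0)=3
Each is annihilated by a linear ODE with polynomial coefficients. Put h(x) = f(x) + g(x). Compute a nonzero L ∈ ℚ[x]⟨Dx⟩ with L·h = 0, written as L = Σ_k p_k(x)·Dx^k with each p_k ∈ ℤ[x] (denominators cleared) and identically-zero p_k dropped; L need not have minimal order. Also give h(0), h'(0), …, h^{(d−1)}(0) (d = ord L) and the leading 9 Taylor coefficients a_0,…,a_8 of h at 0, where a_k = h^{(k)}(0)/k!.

f: a_k = 3, 0, -24, 0, 32, 0, -256/15, 0, 512/105, …
g: a_k = 3, 9/2, -27/8, 81/16, -1215/128, 5103/256, -45927/1024, 216513/2048, -8444007/32768, …
Weyl lclm of L_f,L_g ⇒ L₀ (ord ≤ 3).
L = (-4368 - 18432·x - 27648·x^2) + (1760 + 17568·x + 55296·x^2 + 55296·x^3)·Dx + (-273 - 1152·x - 1728·x^2)·Dx^2 + (110 + 1098·x + 3456·x^2 + 3456·x^3)·Dx^3  (order 3).
h: a_k = 6, 9/2, -219/8, 81/16, 2881/128, 5103/256, -951049/15360, 216513/2048, -869843519/3440640, …
ICs: h(0) = 6, h′(0) = 9/2, h′′(0) = -219/4.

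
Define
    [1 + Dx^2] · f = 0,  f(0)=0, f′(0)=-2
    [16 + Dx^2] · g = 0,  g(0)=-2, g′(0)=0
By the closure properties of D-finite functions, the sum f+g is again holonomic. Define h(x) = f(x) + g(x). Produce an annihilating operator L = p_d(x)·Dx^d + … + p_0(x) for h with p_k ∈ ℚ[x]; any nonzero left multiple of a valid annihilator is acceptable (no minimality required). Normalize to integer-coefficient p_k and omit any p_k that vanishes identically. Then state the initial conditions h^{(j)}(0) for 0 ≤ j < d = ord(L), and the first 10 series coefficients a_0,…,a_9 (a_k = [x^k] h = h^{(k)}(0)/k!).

f: a_k = 0, -2, 0, 1/3, 0, -1/60, 0, 1/2520, 0, -1/181440, …
g: a_k = -2, 0, 16, 0, -64/3, 0, 512/45, 0, -1024/315, 0, …
Weyl lclm of L_f,L_g ⇒ L₀ (ord ≤ 4).
L = 16 + 17·Dx^2 + Dx^4  (order 4).
h: a_k = -2, -2, 16, 1/3, -64/3, -1/60, 512/45, 1/2520, -1024/315, -1/181440, …
ICs: h(0) = -2, h′(0) = -2, h′′(0) = 32, h′′′(0) = 2.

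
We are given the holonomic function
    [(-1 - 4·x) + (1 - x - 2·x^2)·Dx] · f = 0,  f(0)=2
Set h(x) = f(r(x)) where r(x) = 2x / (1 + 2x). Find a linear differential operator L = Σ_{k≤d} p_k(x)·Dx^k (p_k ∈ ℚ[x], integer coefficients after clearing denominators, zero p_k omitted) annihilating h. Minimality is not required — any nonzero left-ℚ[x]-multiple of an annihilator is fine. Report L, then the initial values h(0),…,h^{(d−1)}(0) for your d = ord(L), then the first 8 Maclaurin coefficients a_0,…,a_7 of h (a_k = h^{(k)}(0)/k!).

L = (2 + 20·x) + (-1 - 4·x + 4·x^2 + 16·x^3)·Dx  (order 1).
h: a_k = 2, 4, 16, 0, 128, -256, 1536, -5120, …
ICs: h(0) = 2.

f: a_k = 2, 2, 6, 10, 22, 42, 86, 170, …
h₀=f(r): pull back L_f along r ⇒ L₀.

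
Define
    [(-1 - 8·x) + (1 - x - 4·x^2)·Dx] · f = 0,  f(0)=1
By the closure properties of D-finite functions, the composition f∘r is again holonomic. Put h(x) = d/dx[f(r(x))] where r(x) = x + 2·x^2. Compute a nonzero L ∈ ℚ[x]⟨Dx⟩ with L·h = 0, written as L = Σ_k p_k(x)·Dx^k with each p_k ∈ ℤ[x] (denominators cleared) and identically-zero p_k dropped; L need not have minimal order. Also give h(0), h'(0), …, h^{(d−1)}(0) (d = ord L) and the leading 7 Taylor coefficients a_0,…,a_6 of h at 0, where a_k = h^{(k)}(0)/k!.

L = (14 + 20·x + 120·x^2 + 320·x^3 + 320·x^4) + (-1 - 3·x + 10·x^2 + 40·x^3 + 80·x^4 + 64·x^5)·Dx  (order 1).
h: a_k = 1, 14, 87, 412, 2025, 9594, 42987, …
ICs: h(0) = 1.

f: a_k = 1, 1, 5, 9, 29, 65, 181, …
L₀ from L_f via x↦r, Dx↦r'^{-1}Dx.
h=h₀': d/dx-closure on L₀ ⇒ L.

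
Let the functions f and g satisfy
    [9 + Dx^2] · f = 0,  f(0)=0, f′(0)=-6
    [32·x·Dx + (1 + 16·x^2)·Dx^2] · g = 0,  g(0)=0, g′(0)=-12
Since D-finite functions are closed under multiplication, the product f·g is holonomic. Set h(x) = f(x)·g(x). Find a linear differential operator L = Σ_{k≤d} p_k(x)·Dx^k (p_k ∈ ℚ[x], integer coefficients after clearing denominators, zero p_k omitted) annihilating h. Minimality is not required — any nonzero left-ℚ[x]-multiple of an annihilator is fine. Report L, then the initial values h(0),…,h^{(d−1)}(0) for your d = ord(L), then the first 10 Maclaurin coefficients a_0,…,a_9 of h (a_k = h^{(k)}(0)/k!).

L = (16425 + 696384·x^2 + 2778624·x^4 + 11943936·x^6 + 47775744·x^8) + (23616·x + 543744·x^3 + 3981312·x^5 + 21233664·x^7)·Dx + (2050 + 87168·x^2 + 470016·x^4 + 2654208·x^6 + 10616832·x^8)·Dx^2 + (2624·x + 60416·x^3 + 442368·x^5 + 2359296·x^7)·Dx^3 + (25 + 1088·x^2 + 17920·x^4 + 147456·x^6 + 589824·x^8)·Dx^4  (order 4).
h: a_k = 0, 0, 72, 0, -492, 0, 4311, 0, -95859/2, 0, …
ICs: h(0) = 0, h′(0) = 0, h′′(0) = 144, h′′′(0) = 0.

f: a_k = 0, -6, 0, 9, 0, -81/20, 0, 243/280, 0, -243/2240, …
g: a_k = 0, -12, 0, 64, 0, -3072/5, 0, 49152/7, 0, -262144/3, …
f·g: L₀ = L_f ⊗_s L_g, ord ≤ 2·2.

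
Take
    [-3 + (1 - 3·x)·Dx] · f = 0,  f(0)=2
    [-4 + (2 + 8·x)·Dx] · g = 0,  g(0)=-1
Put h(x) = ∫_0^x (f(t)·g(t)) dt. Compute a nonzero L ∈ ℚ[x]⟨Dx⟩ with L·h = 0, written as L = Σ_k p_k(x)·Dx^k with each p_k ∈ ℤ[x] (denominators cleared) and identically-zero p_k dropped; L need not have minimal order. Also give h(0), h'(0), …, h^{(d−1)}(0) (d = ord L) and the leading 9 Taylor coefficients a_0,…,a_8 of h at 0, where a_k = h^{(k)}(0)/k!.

f: a_k = 2, 6, 18, 54, 162, 486, 1458, 4374, 13122, …
g: a_k = -1, -2, 2, -4, 10, -28, 84, -264, 858, …
Sym-product of L_f,L_g gives L₀ (≤ ord 1).
Integrate: L := L₀·Dx.
L = (5 + 6·x)·Dx + (-1 - x + 12·x^2)·Dx^2  (order 2).
h: a_k = 0, -2, -5, -26/3, -43/2, -238/5, -385/3, -306, -3477/4, …
ICs: h(0) = 0, h′(0) = -2.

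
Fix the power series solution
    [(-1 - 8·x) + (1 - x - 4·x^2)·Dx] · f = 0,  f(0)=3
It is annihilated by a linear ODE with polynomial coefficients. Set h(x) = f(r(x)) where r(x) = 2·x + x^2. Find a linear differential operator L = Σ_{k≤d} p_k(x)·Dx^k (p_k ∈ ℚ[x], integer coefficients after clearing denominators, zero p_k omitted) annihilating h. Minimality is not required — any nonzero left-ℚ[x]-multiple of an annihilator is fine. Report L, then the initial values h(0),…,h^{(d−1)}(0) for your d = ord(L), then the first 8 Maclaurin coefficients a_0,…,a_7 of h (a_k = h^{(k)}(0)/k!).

L = (2 + 34·x + 48·x^2 + 16·x^3) + (-1 + 2·x + 17·x^2 + 16·x^3 + 4·x^4)·Dx  (order 1).
h: a_k = 3, 6, 63, 276, 1731, 9186, 52467, 289896, …
ICs: h(0) = 3.

f: a_k = 3, 3, 15, 27, 87, 195, 543, 1323, …
Change of var in L_f (x↦r) gives L₀.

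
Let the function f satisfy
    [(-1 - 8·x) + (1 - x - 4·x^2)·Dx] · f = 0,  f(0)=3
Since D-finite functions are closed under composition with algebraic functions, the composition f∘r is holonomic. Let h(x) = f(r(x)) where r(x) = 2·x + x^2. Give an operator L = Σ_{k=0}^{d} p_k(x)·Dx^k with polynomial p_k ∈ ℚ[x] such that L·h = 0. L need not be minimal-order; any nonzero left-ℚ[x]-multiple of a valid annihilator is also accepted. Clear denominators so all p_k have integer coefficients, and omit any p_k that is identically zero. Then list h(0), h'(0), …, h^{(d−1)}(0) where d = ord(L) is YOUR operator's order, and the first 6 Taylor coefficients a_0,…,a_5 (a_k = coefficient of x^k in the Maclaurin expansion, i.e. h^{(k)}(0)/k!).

f: a_k = 3, 3, 15, 27, 87, 195, …
L₀ from L_f via x↦r, Dx↦r'^{-1}Dx.
L = (2 + 34·x + 48·x^2 + 16·x^3) + (-1 + 2·x + 17·x^2 + 16·x^3 + 4·x^4)·Dx  (order 1).
h: a_k = 3, 6, 63, 276, 1731, 9186, …
ICs: h(0) = 3.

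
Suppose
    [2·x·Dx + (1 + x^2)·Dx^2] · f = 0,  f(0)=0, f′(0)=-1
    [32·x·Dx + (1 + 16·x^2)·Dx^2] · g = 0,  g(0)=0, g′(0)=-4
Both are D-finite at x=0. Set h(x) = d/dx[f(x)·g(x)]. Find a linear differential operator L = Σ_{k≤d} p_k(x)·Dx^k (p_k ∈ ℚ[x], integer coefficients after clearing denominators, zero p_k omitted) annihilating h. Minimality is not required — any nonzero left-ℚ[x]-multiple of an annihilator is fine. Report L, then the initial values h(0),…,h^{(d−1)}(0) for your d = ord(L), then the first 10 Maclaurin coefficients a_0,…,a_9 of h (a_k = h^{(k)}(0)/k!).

f: a_k = 0, -1, 0, 1/3, 0, -1/5, 0, 1/7, 0, -1/9, …
g: a_k = 0, -4, 0, 64/3, 0, -1024/5, 0, 16384/7, 0, -262144/9, …
Product ⇒ symmetric product L₀, ord ≤ 4.
Derive L from L₀ (diff closure).
L = (-384·x - 10880·x^3 - 16384·x^5 + 34816·x^7 + 98304·x^9) + (-68 - 3916·x^2 - 19584·x^4 - 14336·x^6 + 121856·x^8 + 147456·x^10)·Dx + (-136·x - 2632·x^3 - 6528·x^5 + 16448·x^7 + 69632·x^9 + 49152·x^11)·Dx^2 + (-1 - 34·x^2 - 305·x^4 + 4880·x^8 + 8704·x^10 + 4096·x^12)·Dx^3  (order 3).
h: a_k = 0, 8, 0, -272/3, 0, 19144/15, 0, -2027488/105, 0, 94348024/315, …
ICs: h(0) = 0, h′(0) = 8, h′′(0) = 0.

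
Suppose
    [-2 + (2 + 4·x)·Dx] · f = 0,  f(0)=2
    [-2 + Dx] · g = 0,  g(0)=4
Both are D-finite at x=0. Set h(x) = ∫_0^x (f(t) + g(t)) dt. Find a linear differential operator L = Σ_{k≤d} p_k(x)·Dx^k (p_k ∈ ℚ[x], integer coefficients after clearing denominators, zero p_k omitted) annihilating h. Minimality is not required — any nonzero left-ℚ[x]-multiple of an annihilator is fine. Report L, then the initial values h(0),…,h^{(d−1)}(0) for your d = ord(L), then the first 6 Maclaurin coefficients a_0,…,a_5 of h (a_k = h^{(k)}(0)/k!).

f: a_k = 2, 2, -1, 1, -5/4, 7/4, …
g: a_k = 4, 8, 8, 16/3, 8/3, 16/15, …
Sum ⇒ L₀ = lclm(L_f,L_g) in ℚ(x)⟨Dx⟩.
∫: right-multiply L₀ by Dx.
L = (6 + 8·x)·Dx + (-5 - 16·x - 16·x^2)·Dx^2 + (1 + 6·x + 8·x^2)·Dx^3  (order 3).
h: a_k = 0, 6, 5, 7/3, 19/12, 17/60, …
ICs: h(0) = 0, h′(0) = 6, h′′(0) = 10.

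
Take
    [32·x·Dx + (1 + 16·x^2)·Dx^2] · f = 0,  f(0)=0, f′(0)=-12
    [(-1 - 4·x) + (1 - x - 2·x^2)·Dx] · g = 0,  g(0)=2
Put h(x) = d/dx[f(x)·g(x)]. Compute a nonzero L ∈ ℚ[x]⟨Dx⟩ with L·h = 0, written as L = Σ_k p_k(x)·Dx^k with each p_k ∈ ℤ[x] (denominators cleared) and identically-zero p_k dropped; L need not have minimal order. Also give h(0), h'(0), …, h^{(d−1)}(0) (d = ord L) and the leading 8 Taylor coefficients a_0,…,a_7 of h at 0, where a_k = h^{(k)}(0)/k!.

L = (-36 + 2880·x^2 + 6144·x^3 + 18432·x^4) + (11 + 60·x - 144·x^2 - 64·x^3 + 6144·x^4 + 12288·x^5)·Dx + (-1 - 7·x - 54·x^2 - 48·x^3 - 512·x^4 + 1024·x^5 + 1536·x^6)·Dx^2  (order 2).
h: a_k = -24, -48, 168, 32, -5544, -32784/5, 375656/5, 478656/7, …
ICs: h(0) = -24, h′(0) = -48.

f: a_k = 0, -12, 0, 64, 0, -3072/5, 0, 49152/7, …
g: a_k = 2, 2, 6, 10, 22, 42, 86, 170, …
h₀=f·g: eliminate ⇒ L₀, order ≤ 2·1.
Derive L from L₀ (diff closure).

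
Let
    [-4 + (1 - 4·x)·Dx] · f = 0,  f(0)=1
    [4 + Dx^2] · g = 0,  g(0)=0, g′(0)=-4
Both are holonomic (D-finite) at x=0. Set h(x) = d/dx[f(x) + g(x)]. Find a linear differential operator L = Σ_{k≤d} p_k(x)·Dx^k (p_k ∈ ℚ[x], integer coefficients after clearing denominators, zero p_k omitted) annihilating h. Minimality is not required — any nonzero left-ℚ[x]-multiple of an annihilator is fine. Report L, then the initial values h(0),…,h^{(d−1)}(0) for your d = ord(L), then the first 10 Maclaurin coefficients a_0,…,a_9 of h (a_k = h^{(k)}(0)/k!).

f: a_k = 1, 4, 16, 64, 256, 1024, 4096, 16384, 65536, 262144, …
g: a_k = 0, -4, 0, 8/3, 0, -8/15, 0, 16/315, 0, -8/2835, …
L₀ := lclm(L_f,L_g); ord L₀ ≤ 1+2.
h=h₀': d/dx-closure on L₀ ⇒ L.
L = (1568 - 256·x + 512·x^2) + (-100 + 432·x - 192·x^2 + 256·x^3)·Dx + (392 - 64·x + 128·x^2)·Dx^2 + (-25 + 108·x - 48·x^2 + 64·x^3)·Dx^3  (order 3).
h: a_k = 0, 32, 200, 1024, 15352/3, 24576, 5160976/45, 524288, 743178232/315, 10485760, …
ICs: h(0) = 0, h′(0) = 32, h′′(0) = 400.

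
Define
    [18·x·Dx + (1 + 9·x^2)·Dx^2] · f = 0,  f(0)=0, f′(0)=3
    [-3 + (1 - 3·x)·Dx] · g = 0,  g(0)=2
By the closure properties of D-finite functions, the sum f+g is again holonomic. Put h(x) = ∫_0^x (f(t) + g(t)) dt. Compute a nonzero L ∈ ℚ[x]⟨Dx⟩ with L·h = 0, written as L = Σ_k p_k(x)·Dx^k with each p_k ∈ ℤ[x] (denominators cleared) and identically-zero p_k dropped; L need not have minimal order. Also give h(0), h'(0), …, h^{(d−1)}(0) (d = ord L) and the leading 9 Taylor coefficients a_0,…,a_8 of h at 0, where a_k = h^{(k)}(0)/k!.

L = (18 - 216·x - 486·x^2)·Dx^2 + (-12 + 18·x - 108·x^2 - 486·x^3)·Dx^3 + (1 - 81·x^4)·Dx^4  (order 4).
h: a_k = 0, 2, 9/2, 6, 45/4, 162/5, 891/10, 1458/7, 28431/56, …
ICs: h(0) = 0, h′(0) = 2, h′′(0) = 9, h′′′(0) = 36.

f: a_k = 0, 3, 0, -9, 0, 243/5, 0, -2187/7, 0, …
g: a_k = 2, 6, 18, 54, 162, 486, 1458, 4374, 13122, …
h₀=f+g: left-lcm gives L₀, ord ≤ 3.
h=∫₀ˣh₀: take L = L₀·Dx.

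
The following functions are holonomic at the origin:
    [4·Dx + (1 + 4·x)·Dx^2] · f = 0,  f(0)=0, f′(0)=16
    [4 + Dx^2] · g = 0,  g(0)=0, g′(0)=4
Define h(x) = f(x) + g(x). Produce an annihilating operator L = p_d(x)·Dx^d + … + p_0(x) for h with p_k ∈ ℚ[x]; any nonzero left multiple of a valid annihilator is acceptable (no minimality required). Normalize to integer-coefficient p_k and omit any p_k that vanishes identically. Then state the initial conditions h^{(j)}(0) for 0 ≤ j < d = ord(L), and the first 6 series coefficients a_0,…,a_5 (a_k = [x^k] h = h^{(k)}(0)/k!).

L = (400 + 128·x + 256·x^2)·Dx + (36 + 176·x + 192·x^2 + 256·x^3)·Dx^2 + (100 + 32·x + 64·x^2)·Dx^3 + (9 + 44·x + 48·x^2 + 64·x^3)·Dx^4  (order 4).
h: a_k = 0, 20, -32, 248/3, -256, 12296/15, …
ICs: h(0) = 0, h′(0) = 20, h′′(0) = -64, h′′′(0) = 496.

f: a_k = 0, 16, -32, 256/3, -256, 4096/5, …
g: a_k = 0, 4, 0, -8/3, 0, 8/15, …
h₀=f+g: left-lcm gives L₀, ord ≤ 4.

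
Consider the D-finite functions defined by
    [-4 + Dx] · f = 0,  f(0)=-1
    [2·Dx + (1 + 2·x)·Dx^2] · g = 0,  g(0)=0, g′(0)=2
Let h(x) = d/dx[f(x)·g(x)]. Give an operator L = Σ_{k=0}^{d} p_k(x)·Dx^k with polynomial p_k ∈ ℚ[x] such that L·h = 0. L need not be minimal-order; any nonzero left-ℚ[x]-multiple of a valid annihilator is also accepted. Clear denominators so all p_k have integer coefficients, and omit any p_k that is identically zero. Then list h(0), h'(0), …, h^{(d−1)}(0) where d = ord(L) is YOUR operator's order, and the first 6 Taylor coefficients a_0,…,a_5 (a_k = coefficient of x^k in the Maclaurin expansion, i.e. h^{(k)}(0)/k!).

L = (16 + 64·x + 128·x^2) + (-8 - 40·x - 64·x^2)·Dx + (1 + 6·x + 8·x^2)·Dx^2  (order 2).
h: a_k = -2, -12, -32, -48, -176/3, -128/3, …
ICs: h(0) = -2, h′(0) = -12.

f: a_k = -1, -4, -8, -32/3, -32/3, -128/15, …
g: a_k = 0, 2, -2, 8/3, -4, 32/5, …
f·g: L₀ = L_f ⊗_s L_g, ord ≤ 1·2.
Differentiate: ansatz ord ≤ ord L₀ ⇒ L.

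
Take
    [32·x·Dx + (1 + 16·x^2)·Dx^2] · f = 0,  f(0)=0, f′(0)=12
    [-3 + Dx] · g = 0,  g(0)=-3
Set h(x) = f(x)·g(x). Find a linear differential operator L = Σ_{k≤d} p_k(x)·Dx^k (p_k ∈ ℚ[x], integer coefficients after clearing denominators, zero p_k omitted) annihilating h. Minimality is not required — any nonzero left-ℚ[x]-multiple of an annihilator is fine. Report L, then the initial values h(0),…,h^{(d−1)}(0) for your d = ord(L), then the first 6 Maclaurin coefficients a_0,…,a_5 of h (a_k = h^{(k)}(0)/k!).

f: a_k = 0, 12, 0, -64, 0, 3072/5, …
g: a_k = -3, -9, -27/2, -27/2, -81/8, -243/40, …
L₀ := L_f ⊗_s L_g (sym. prod.), ord ≤ 2.
L = (9 - 96·x + 144·x^2) + (-6 + 32·x - 96·x^2)·Dx + (1 + 16·x^2)·Dx^2  (order 2).
h: a_k = 0, -36, -108, 30, 414, -11007/10, …
ICs: h(0) = 0, h′(0) = -36.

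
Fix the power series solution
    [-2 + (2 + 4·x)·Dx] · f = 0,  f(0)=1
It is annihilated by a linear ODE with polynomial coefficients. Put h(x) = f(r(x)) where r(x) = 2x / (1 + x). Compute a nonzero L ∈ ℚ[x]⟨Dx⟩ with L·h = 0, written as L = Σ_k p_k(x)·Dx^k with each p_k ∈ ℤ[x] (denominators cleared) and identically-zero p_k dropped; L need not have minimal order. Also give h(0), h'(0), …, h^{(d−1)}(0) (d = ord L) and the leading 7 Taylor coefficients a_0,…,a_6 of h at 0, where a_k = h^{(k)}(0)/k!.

f: a_k = 1, 1, -1/2, 1/2, -5/8, 7/8, -21/16, …
Substitute x→r, Dx→(1/r')Dx; clear ⇒ L₀.
L = -2 + (1 + 6·x + 5·x^2)·Dx  (order 1).
h: a_k = 1, 2, -4, 10, -30, 102, -376, …
ICs: h(0) = 1.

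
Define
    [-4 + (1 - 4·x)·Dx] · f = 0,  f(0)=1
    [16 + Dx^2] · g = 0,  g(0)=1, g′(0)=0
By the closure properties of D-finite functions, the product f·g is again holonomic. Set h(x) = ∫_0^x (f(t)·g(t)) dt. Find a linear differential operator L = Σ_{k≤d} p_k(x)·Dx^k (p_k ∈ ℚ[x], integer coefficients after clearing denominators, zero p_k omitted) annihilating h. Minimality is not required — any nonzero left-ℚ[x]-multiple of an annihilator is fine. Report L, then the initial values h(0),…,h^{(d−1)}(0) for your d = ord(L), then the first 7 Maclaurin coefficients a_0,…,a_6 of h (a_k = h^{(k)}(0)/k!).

L = (-16 + 64·x)·Dx + 8·Dx^2 + (-1 + 4·x)·Dx^3  (order 3).
h: a_k = 0, 1, 2, 8/3, 8, 416/15, 832/9, …
ICs: h(0) = 0, h′(0) = 1, h′′(0) = 4.

f: a_k = 1, 4, 16, 64, 256, 1024, 4096, …
g: a_k = 1, 0, -8, 0, 32/3, 0, -256/45, …
Sym-product of L_f,L_g gives L₀ (≤ ord 2).
∫: right-multiply L₀ by Dx.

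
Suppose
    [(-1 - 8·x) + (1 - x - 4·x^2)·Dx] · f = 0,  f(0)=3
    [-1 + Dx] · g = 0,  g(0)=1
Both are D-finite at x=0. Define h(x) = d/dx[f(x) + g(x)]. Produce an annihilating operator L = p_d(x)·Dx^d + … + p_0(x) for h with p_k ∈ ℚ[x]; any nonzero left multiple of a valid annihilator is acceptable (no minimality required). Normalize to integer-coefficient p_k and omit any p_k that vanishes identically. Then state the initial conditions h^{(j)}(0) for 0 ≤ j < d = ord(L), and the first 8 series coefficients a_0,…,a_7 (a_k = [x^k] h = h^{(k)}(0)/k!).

L = (44 + 466·x + 544·x^2 + 1728·x^3 + 384·x^4) + (-53 - 474·x - 599·x^2 - 1584·x^3 + 80·x^4 + 128·x^5)·Dx + (9 + 8·x + 55·x^2 - 144·x^3 - 464·x^4 - 128·x^5)·Dx^2  (order 2).
h: a_k = 4, 31, 163/2, 2089/6, 23401/24, 390961/120, 6667921/720, 140918401/5040, …
ICs: h(0) = 4, h′(0) = 31.

f: a_k = 3, 3, 15, 27, 87, 195, 543, 1323, …
g: a_k = 1, 1, 1/2, 1/6, 1/24, 1/120, 1/720, 1/5040, …
Sum ⇒ L₀ = lclm(L_f,L_g) in ℚ(x)⟨Dx⟩.
h₀' ⇒ L via d/dx closure of L₀.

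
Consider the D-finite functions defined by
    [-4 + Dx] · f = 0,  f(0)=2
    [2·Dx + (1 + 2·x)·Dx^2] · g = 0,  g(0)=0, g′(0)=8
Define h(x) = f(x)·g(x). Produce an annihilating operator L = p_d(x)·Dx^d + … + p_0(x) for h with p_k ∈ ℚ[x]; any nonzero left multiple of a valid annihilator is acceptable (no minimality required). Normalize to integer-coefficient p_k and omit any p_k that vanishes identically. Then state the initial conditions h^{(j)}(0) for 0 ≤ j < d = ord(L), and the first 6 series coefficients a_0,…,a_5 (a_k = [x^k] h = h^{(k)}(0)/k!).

f: a_k = 2, 8, 16, 64/3, 64/3, 256/15, …
g: a_k = 0, 8, -8, 32/3, -16, 128/5, …
L₀ := L_f ⊗_s L_g (sym. prod.), ord ≤ 2.
L = (8 + 32·x) + (-6 - 16·x)·Dx + (1 + 2·x)·Dx^2  (order 2).
h: a_k = 0, 16, 48, 256/3, 96, 1408/15, …
ICs: h(0) = 0, h′(0) = 16.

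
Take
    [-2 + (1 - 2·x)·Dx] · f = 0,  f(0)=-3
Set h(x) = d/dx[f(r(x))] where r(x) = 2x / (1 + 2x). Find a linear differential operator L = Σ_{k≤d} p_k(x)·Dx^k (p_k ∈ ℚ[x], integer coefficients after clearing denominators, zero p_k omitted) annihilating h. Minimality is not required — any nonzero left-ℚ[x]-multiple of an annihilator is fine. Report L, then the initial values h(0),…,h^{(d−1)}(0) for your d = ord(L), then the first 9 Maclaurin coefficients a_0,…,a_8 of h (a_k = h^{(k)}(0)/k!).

f: a_k = -3, -6, -12, -24, -48, -96, -192, -384, -768, …
Substitute x→r, Dx→(1/r')Dx; clear ⇒ L₀.
h=h₀': d/dx-closure on L₀ ⇒ L.
L = 4 + (-1 + 2·x)·Dx  (order 1).
h: a_k = -12, -48, -144, -384, -960, -2304, -5376, -12288, -27648, …
ICs: h(0) = -12.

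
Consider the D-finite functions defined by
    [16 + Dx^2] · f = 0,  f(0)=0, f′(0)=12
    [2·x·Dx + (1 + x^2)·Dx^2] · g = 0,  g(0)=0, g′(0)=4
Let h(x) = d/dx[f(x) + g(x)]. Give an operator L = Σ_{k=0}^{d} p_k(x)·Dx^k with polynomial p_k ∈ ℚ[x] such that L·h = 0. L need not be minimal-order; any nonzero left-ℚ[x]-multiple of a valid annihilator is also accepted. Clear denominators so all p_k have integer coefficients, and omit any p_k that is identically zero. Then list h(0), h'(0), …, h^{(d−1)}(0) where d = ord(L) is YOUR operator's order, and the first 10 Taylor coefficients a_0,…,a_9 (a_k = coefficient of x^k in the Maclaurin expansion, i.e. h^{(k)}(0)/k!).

L = (64·x + 704·x^3 + 256·x^5) + (112 + 416·x^2 + 432·x^4 + 128·x^6)·Dx + (4·x + 44·x^3 + 16·x^5)·Dx^2 + (7 + 26·x^2 + 27·x^4 + 8·x^6)·Dx^3  (order 3).
h: a_k = 16, 0, -100, 0, 132, 0, -1084/15, 0, 2468/105, 0, …
ICs: h(0) = 16, h′(0) = 0, h′′(0) = -200.

f: a_k = 0, 12, 0, -32, 0, 128/5, 0, -1024/105, 0, 2048/945, …
g: a_k = 0, 4, 0, -4/3, 0, 4/5, 0, -4/7, 0, 4/9, …
L₀ := lclm(L_f,L_g); ord L₀ ≤ 2+2.
Derive L from L₀ (diff closure).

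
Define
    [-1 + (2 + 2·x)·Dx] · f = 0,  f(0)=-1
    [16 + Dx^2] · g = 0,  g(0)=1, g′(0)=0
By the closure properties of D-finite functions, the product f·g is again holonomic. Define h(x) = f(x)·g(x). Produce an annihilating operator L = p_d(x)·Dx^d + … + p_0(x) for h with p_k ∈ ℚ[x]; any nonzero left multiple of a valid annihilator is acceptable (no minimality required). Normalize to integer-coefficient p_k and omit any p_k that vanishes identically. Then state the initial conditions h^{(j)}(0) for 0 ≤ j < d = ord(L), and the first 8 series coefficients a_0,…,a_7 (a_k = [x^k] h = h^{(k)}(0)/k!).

f: a_k = -1, -1/2, 1/8, -1/16, 5/128, -7/256, 21/1024, -33/2048, …
g: a_k = 1, 0, -8, 0, 32/3, 0, -256/45, 0, …
f·g: L₀ = L_f ⊗_s L_g, ord ≤ 1·2.
L = (67 + 128·x + 64·x^2) + (-4 - 4·x)·Dx + (4 + 8·x + 4·x^2)·Dx^2  (order 2).
h: a_k = -1, -1/2, 65/8, 63/16, -4465/384, -3733/768, 310129/46080, 219379/92160, …
ICs: h(0) = -1, h′(0) = -1/2.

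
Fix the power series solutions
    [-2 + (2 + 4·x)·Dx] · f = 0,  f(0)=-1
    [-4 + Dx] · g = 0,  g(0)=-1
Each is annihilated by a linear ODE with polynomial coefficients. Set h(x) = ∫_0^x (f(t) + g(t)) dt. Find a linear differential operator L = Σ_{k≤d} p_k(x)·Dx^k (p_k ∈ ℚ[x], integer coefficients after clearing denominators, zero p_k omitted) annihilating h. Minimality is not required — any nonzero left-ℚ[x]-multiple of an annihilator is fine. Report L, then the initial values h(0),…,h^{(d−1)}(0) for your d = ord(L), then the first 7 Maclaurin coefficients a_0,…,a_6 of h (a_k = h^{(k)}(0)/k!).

L = (20 + 32·x)·Dx + (-17 - 64·x - 64·x^2)·Dx^2 + (3 + 14·x + 16·x^2)·Dx^3  (order 3).
h: a_k = 0, -2, -5/2, -5/2, -67/24, -241/120, -1129/720, …
ICs: h(0) = 0, h′(0) = -2, h′′(0) = -5.

f: a_k = -1, -1, 1/2, -1/2, 5/8, -7/8, 21/16, …
g: a_k = -1, -4, -8, -32/3, -32/3, -128/15, -256/45, …
Sum ⇒ L₀ = lclm(L_f,L_g) in ℚ(x)⟨Dx⟩.
h=∫h₀ ⇒ L = L₀·Dx.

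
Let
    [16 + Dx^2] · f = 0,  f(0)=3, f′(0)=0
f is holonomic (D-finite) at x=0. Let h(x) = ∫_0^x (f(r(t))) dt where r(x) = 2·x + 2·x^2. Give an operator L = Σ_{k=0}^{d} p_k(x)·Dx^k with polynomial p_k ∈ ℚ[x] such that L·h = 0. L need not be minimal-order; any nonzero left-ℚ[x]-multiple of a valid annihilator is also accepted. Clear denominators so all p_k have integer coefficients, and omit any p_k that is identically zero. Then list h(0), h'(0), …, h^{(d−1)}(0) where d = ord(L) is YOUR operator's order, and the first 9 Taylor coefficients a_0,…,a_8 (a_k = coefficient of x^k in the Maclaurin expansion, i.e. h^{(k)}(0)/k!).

L = (64 + 384·x + 768·x^2 + 512·x^3)·Dx - 2·Dx^2 + (1 + 2·x)·Dx^3  (order 3).
h: a_k = 0, 3, 0, -32, -48, 416/5, 1024/3, 29696/105, -2816/5, …
ICs: h(0) = 0, h′(0) = 3, h′′(0) = 0.

f: a_k = 3, 0, -24, 0, 32, 0, -256/15, 0, 512/105, …
f∘r: x↦r, Dx↦Dx/r' in L_f ⇒ L₀.
h=∫h₀ ⇒ L = L₀·Dx.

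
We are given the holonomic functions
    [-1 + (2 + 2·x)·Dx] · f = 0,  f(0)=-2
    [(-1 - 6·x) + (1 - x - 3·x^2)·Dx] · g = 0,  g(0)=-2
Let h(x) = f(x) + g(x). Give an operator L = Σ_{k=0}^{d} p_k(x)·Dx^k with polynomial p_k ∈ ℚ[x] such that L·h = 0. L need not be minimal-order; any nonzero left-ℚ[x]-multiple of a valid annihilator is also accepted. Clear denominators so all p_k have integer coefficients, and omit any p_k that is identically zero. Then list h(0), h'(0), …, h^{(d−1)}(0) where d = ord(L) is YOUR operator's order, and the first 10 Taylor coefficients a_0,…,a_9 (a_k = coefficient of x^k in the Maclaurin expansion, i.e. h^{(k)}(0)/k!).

f: a_k = -2, -1, 1/4, -1/8, 5/64, -7/128, 21/512, -33/1024, 429/16384, -715/32768, …
g: a_k = -2, -2, -8, -14, -38, -80, -194, -434, -1016, -2318, …
L₀ := lclm(L_f,L_g); ord L₀ ≤ 1+1.
L = (17 + 57·x + 135·x^2 + 90·x^3) + (-33 - 134·x - 387·x^2 - 510·x^3 - 225·x^4)·Dx + (2 + 30·x + 22·x^2 - 126·x^3 - 210·x^4 - 90·x^5)·Dx^2  (order 2).
h: a_k = -4, -3, -31/4, -113/8, -2427/64, -10247/128, -99307/512, -444449/1024, -16645715/16384, -75956939/32768, …
ICs: h(0) = -4, h′(0) = -3.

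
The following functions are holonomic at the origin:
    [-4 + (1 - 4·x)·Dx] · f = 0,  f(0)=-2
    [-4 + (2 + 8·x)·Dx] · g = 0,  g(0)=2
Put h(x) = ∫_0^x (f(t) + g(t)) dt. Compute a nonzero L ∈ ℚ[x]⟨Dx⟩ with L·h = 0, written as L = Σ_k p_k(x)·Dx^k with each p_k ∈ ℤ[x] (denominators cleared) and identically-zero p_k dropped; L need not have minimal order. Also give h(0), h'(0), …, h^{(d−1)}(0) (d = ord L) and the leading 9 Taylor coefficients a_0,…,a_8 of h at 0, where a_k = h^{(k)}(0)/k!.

f: a_k = -2, -8, -32, -128, -512, -2048, -8192, -32768, -131072, …
g: a_k = 2, 4, -4, 8, -20, 56, -168, 528, -1716, …
Weyl lclm of L_f,L_g ⇒ L₀ (ord ≤ 2).
∫: right-multiply L₀ by Dx.
L = (-40 - 96·x)·Dx + (18 + 112·x + 288·x^2)·Dx^2 + (-1 - 12·x + 16·x^2 + 192·x^3)·Dx^3  (order 3).
h: a_k = 0, 0, -2, -12, -30, -532/5, -332, -8360/7, -4030, …
ICs: h(0) = 0, h′(0) = 0, h′′(0) = -4.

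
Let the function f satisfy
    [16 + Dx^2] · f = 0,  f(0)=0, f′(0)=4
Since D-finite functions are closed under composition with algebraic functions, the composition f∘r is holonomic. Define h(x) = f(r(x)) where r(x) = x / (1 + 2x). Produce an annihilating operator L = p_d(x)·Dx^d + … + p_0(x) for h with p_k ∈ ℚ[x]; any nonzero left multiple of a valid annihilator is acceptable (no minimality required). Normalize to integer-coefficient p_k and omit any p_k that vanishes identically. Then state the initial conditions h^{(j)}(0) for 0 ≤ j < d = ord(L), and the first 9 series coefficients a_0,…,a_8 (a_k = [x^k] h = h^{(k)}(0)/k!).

f: a_k = 0, 4, 0, -32/3, 0, 128/15, 0, -1024/315, 0, …
L₀ from L_f via x↦r, Dx↦r'^{-1}Dx.
L = 16 + (4 + 24·x + 48·x^2 + 32·x^3)·Dx + (1 + 8·x + 24·x^2 + 32·x^3 + 16·x^4)·Dx^2  (order 2).
h: a_k = 0, 4, -8, 16/3, 32, -2752/15, 640, -565504/315, 194048/45, …
ICs: h(0) = 0, h′(0) = 4.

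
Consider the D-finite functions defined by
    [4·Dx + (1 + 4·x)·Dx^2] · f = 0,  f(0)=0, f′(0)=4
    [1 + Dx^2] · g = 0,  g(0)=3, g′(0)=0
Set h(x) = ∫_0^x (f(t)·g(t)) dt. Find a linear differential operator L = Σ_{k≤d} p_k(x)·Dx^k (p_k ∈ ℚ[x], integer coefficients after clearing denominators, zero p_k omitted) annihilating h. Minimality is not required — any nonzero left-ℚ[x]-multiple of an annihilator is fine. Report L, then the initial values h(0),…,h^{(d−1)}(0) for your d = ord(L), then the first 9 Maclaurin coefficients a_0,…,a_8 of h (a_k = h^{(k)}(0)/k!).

f: a_k = 0, 4, -8, 64/3, -64, 1024/5, -2048/3, 16384/7, -8192, …
g: a_k = 3, 0, -3/2, 0, 1/8, 0, -1/240, 0, 1/13440, …
f·g: L₀ = L_f ⊗_s L_g, ord ≤ 2·2.
h=∫₀ˣh₀: take L = L₀·Dx.
L = (-147 - 144·x - 224·x^2 + 256·x^3 + 256·x^4)·Dx + (-56 - 160·x + 384·x^2 + 512·x^3)·Dx^2 + (-150 - 160·x - 192·x^2 + 512·x^3 + 512·x^4)·Dx^3 + (-56 - 160·x + 384·x^2 + 512·x^3)·Dx^4 + (-3 - 16·x + 32·x^2 + 256·x^3 + 256·x^4)·Dx^5  (order 5).
h: a_k = 0, 0, 6, -8, 29/2, -36, 1943/20, -279, 940403/1120, …
ICs: h(0) = 0, h′(0) = 0, h′′(0) = 12, h′′′(0) = -48, h′′′′(0) = 348.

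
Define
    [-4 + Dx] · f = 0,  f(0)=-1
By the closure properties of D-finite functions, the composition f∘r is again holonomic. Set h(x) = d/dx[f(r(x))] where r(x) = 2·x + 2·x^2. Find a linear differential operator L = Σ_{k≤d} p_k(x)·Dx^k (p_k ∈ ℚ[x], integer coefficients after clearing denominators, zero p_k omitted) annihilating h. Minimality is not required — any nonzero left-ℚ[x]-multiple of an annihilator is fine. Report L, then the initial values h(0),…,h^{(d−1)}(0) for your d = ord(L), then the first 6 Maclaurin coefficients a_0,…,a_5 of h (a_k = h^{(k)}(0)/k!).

f: a_k = -1, -4, -8, -32/3, -32/3, -128/15, …
Change of var in L_f (x↦r) gives L₀.
Derive L from L₀ (diff closure).
L = (10 + 32·x + 32·x^2) + (-1 - 2·x)·Dx  (order 1).
h: a_k = -8, -80, -448, -5504/3, -18176/3, -255488/15, …
ICs: h(0) = -8.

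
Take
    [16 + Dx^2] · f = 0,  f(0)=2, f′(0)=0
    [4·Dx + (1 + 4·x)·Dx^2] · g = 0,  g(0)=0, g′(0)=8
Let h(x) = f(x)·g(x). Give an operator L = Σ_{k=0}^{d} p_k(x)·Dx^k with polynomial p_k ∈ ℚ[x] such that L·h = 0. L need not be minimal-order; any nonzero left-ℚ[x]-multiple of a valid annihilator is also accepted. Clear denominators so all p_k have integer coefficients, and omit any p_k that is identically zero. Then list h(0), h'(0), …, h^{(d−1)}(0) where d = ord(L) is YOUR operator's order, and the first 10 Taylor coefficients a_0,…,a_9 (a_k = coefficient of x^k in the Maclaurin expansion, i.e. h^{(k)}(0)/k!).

L = (-768 + 6144·x + 77824·x^2 + 262144·x^3 + 262144·x^4) + (256 + 5120·x + 24576·x^2 + 32768·x^3)·Dx + (1280·x + 10752·x^2 + 32768·x^3 + 32768·x^4)·Dx^2 + (16 + 320·x + 1536·x^2 + 2048·x^3)·Dx^3 + (3 + 56·x + 368·x^2 + 1024·x^3 + 1024·x^4)·Dx^4  (order 4).
h: a_k = 0, 16, -32, -128/3, 0, 1536/5, -1024, 126976/35, -606208/45, 9428992/189, …
ICs: h(0) = 0, h′(0) = 16, h′′(0) = -64, h′′′(0) = -256.

f: a_k = 2, 0, -16, 0, 64/3, 0, -512/45, 0, 1024/315, 0, …
g: a_k = 0, 8, -16, 128/3, -128, 2048/5, -4096/3, 32768/7, -16384, 524288/9, …
Sym-product of L_f,L_g gives L₀ (≤ ord 4).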